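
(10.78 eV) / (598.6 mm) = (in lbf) 6.486e-19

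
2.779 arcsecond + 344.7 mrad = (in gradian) 21.95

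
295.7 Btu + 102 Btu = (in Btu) 397.7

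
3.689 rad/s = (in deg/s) 211.4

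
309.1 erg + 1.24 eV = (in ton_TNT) 7.388e-15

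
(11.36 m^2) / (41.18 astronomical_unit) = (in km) 1.844e-15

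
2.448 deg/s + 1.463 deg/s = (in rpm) 0.6518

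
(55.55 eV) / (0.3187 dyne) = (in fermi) 2793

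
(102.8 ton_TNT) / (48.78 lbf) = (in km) 1.982e+06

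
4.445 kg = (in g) 4445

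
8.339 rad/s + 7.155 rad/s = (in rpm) 148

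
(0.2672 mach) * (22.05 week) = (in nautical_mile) 6.551e+05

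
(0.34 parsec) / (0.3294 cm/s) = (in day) 3.686e+13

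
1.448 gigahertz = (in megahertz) 1448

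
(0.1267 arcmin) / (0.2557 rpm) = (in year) 4.365e-11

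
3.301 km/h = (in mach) 0.002693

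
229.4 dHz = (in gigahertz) 2.294e-08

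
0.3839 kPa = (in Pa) 383.9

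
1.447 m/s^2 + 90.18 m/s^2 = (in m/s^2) 91.63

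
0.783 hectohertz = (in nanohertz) 7.83e+10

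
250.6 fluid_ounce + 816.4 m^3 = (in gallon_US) 2.157e+05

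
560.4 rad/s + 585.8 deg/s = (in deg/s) 3.269e+04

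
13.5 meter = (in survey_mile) 0.008388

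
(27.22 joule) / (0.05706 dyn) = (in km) 4.77e+04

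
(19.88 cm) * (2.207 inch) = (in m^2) 0.01114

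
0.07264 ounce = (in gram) 2.059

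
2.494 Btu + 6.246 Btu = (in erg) 9.221e+10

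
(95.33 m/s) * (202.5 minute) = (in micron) 1.158e+12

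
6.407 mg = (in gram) 0.006407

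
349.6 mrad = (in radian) 0.3496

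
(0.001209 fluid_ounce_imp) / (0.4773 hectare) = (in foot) 2.361e-11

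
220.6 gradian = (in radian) 3.465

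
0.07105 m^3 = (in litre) 71.05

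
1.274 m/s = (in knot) 2.476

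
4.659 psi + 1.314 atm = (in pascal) 1.653e+05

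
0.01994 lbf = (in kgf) 0.009045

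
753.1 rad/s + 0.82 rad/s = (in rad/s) 753.9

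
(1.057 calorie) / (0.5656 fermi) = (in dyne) 7.819e+20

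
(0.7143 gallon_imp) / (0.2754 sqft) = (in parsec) 4.113e-18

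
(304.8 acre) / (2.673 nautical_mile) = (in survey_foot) 817.5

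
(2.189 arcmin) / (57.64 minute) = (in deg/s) 1.055e-05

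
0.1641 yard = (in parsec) 4.863e-18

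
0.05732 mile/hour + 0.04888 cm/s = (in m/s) 0.02611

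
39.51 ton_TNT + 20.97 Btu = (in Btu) 1.567e+08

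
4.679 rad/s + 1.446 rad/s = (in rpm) 58.49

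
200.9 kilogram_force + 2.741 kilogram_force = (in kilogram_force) 203.6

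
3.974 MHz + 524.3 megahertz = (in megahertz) 528.3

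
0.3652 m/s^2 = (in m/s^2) 0.3652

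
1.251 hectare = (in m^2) 1.251e+04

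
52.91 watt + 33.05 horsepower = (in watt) 2.47e+04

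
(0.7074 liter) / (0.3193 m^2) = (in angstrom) 2.215e+07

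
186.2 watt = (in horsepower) 0.2497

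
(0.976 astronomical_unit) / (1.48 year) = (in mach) 9.187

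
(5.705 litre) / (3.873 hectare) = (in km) 1.473e-10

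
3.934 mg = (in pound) 8.673e-06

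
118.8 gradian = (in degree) 106.9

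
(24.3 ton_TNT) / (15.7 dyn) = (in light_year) 0.06845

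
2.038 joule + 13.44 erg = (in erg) 2.038e+07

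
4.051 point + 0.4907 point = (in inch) 0.06308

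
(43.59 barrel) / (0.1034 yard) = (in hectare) 0.00733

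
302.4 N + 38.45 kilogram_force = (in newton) 679.5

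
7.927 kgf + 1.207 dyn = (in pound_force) 17.48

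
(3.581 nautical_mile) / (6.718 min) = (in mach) 0.04832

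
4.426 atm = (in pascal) 4.485e+05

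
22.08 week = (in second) 1.335e+07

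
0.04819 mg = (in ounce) 1.7e-06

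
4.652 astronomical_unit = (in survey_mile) 4.324e+08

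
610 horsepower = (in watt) 4.549e+05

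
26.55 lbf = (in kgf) 12.04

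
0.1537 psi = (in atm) 0.01046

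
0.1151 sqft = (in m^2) 0.01069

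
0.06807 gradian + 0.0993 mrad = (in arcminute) 4.017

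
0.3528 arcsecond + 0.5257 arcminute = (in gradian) 0.009844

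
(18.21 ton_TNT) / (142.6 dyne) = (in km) 5.343e+10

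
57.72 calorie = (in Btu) 0.2289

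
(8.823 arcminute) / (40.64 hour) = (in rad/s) 1.754e-08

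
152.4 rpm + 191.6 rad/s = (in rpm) 1982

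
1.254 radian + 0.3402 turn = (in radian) 3.392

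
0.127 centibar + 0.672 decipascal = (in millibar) 1.271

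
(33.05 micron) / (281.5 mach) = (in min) 5.747e-12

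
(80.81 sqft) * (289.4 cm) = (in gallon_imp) 4779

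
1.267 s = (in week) 2.095e-06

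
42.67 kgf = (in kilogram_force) 42.67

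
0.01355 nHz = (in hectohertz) 1.355e-13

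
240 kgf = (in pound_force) 529.1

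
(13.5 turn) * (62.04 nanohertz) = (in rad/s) 5.262e-06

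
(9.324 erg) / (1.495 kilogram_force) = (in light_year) 6.722e-24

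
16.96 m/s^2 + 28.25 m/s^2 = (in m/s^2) 45.21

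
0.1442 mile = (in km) 0.2321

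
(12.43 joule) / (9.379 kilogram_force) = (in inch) 5.321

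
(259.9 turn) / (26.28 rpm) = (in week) 0.0009811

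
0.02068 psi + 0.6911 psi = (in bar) 0.04908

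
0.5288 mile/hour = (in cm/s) 23.64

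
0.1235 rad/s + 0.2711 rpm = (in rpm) 1.45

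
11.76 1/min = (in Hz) 0.196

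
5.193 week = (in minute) 5.235e+04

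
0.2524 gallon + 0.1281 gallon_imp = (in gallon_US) 0.4062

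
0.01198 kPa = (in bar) 0.0001198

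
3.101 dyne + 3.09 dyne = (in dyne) 6.191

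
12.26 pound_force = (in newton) 54.54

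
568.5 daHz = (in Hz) 5685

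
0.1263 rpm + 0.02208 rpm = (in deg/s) 0.8903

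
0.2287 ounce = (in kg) 0.006484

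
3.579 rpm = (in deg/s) 21.47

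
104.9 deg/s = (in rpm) 17.48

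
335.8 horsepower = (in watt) 2.504e+05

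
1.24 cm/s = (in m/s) 0.0124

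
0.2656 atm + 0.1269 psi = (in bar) 0.2779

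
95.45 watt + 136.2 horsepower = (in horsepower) 136.3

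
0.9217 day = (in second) 7.963e+04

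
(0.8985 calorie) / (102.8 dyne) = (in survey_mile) 2.272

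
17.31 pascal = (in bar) 0.0001731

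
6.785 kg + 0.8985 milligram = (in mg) 6.785e+06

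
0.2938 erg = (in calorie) 7.022e-09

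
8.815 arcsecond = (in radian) 4.274e-05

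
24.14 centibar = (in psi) 3.501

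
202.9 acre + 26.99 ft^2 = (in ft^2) 8.838e+06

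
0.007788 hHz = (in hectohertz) 0.007788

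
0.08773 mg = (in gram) 8.773e-05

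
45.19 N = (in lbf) 10.16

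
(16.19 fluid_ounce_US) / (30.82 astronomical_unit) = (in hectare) 1.038e-20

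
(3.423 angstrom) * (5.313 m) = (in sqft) 1.958e-08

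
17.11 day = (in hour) 410.6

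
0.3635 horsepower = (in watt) 271.1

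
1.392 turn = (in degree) 501.1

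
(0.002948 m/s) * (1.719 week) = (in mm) 3.065e+06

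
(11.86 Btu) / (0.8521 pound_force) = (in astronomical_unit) 2.207e-08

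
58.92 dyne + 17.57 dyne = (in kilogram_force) 7.8e-05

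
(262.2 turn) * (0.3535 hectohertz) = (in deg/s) 3.337e+06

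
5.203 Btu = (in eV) 3.426e+22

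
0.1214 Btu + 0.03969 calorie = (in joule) 128.2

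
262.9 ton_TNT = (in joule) 1.1e+12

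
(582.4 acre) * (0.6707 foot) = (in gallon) 1.273e+08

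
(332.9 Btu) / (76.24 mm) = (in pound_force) 1.036e+06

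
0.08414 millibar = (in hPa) 0.08414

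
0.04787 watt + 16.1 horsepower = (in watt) 1.201e+04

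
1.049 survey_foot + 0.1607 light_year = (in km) 1.52e+12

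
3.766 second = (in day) 4.359e-05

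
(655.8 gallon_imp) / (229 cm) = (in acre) 0.0003217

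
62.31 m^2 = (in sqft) 670.7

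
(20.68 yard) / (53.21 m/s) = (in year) 1.127e-08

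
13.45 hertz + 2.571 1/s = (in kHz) 0.01602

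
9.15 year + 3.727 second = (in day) 3340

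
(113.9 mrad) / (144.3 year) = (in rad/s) 2.503e-11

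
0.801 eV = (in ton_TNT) 3.067e-29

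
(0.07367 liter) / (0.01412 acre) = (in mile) 8.011e-10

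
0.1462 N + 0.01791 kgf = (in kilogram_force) 0.03282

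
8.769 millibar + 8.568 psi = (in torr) 449.7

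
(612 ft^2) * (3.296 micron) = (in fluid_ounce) 6.337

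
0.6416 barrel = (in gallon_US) 26.95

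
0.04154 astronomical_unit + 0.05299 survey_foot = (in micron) 6.214e+15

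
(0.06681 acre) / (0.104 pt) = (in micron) 7.369e+12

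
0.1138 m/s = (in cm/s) 11.38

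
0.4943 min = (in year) 9.404e-07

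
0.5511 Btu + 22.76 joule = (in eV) 3.771e+21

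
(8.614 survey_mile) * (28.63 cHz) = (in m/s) 3969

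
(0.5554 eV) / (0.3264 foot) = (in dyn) 8.944e-14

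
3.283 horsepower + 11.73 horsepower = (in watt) 1.12e+04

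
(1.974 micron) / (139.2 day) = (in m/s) 1.641e-13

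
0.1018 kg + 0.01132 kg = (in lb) 0.2494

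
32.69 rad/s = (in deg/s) 1873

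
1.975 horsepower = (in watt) 1473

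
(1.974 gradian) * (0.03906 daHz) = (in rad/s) 0.01211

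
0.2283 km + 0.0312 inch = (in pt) 6.472e+05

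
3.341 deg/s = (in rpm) 0.5568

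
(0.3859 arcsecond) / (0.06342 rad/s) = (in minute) 4.917e-07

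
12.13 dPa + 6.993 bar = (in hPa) 6993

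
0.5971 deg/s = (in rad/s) 0.01042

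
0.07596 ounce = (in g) 2.153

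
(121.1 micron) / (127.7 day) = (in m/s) 1.098e-11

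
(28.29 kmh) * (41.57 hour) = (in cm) 1.176e+08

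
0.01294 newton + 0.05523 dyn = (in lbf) 0.002909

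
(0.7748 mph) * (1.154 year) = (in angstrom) 1.261e+17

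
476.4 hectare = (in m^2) 4.764e+06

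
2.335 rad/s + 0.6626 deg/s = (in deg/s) 134.4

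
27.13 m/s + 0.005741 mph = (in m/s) 27.13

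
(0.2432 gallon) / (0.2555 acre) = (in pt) 0.002524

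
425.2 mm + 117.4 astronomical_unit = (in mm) 1.756e+16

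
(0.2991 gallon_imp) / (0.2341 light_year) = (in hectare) 6.139e-23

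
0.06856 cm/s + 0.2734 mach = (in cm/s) 9309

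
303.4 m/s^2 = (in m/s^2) 303.4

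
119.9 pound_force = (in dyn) 5.333e+07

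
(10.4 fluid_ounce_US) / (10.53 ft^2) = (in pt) 0.8912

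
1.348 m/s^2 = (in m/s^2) 1.348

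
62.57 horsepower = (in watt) 4.666e+04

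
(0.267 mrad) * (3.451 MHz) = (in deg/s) 5.279e+04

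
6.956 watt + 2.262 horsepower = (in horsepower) 2.271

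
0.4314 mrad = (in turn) 6.866e-05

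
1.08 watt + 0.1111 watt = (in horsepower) 0.001597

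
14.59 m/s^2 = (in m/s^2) 14.59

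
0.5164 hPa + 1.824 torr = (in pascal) 294.8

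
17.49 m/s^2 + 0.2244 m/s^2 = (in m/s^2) 17.71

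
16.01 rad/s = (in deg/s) 917.3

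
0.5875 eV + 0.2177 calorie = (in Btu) 0.0008633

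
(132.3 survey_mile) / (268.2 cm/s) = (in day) 0.9188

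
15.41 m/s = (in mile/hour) 34.47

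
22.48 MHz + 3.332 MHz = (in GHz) 0.02581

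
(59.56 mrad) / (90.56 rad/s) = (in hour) 1.827e-07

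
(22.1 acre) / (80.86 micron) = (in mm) 1.106e+12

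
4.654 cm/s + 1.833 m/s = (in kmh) 6.766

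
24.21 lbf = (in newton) 107.7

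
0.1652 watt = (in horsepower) 0.0002215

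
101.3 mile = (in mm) 1.63e+08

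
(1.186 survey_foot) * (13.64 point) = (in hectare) 1.739e-07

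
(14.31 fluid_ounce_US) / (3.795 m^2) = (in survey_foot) 0.0003659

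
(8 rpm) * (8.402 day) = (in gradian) 3.872e+07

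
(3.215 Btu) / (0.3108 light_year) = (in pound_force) 2.593e-13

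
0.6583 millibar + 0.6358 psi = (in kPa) 4.45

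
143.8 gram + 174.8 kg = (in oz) 6171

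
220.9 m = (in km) 0.2209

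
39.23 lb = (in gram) 1.779e+04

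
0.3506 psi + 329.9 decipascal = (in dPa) 2.45e+04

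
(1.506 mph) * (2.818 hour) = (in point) 1.936e+07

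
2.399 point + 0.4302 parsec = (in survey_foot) 4.355e+16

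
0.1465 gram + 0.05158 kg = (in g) 51.73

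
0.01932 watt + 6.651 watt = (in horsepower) 0.008945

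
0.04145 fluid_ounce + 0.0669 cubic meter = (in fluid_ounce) 2262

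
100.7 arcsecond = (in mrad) 0.4882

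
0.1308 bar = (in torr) 98.11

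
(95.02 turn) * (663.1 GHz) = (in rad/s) 3.959e+14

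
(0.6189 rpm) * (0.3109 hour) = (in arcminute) 2.494e+05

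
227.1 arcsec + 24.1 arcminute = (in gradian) 0.5164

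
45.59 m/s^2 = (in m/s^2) 45.59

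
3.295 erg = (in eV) 2.057e+12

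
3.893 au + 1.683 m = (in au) 3.893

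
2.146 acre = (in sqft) 9.348e+04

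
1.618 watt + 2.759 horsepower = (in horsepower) 2.761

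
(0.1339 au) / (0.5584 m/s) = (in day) 4.152e+05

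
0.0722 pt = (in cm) 0.002547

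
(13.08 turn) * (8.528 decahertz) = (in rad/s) 7009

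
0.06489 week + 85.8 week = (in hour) 1.443e+04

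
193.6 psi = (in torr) 1.001e+04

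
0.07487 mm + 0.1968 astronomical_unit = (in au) 0.1968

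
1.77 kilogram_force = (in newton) 17.36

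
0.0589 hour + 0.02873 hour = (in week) 0.0005216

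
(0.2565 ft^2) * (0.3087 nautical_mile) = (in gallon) 3599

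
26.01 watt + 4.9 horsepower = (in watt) 3680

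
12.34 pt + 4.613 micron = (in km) 4.358e-06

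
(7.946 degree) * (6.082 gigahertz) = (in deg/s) 4.833e+10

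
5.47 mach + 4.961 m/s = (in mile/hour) 4177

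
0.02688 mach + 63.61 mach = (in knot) 4.212e+04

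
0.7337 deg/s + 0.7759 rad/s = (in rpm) 7.532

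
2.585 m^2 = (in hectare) 0.0002585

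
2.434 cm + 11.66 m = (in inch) 460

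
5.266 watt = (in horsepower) 0.007062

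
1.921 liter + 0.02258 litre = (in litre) 1.944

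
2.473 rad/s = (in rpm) 23.62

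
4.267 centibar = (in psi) 0.6189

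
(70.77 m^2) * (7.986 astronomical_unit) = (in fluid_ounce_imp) 2.976e+18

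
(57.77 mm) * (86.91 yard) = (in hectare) 0.0004591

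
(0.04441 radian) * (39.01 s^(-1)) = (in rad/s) 1.732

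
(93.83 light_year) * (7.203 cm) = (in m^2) 6.394e+16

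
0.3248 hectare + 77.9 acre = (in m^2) 3.185e+05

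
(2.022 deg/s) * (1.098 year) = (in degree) 7.001e+07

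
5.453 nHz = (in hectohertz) 5.453e-11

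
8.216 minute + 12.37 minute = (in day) 0.0143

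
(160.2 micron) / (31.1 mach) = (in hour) 4.202e-12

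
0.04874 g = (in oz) 0.001719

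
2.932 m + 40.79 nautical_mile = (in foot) 2.479e+05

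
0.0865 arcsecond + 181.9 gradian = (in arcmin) 9823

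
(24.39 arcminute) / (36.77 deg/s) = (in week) 1.828e-08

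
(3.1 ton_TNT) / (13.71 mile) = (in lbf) 1.322e+05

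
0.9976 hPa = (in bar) 0.0009976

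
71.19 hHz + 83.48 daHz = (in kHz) 7.954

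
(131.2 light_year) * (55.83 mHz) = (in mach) 2.035e+14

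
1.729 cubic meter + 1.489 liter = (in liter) 1730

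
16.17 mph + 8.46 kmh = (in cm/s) 957.9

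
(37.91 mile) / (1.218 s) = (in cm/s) 5.009e+06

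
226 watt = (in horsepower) 0.3031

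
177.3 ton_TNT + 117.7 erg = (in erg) 7.418e+18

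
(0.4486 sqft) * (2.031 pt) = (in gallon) 0.007888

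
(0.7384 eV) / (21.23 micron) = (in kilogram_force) 5.682e-16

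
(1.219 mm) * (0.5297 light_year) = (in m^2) 6.109e+12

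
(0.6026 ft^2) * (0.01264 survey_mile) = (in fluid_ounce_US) 3.851e+04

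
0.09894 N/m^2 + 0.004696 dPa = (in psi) 1.442e-05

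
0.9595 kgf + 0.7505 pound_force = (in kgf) 1.3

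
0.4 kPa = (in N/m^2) 400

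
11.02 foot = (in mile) 0.002087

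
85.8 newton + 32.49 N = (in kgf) 12.06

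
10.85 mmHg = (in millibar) 14.47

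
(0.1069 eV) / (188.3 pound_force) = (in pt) 5.796e-20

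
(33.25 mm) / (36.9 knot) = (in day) 2.027e-08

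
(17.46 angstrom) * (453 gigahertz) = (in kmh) 2847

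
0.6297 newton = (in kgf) 0.06421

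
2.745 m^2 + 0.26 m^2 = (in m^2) 3.005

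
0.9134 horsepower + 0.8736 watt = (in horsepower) 0.9146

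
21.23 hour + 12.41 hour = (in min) 2018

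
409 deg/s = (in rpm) 68.17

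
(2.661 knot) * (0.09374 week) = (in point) 2.2e+08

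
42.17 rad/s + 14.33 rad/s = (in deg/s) 3237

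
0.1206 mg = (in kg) 1.206e-07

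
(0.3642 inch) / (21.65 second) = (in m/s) 0.0004273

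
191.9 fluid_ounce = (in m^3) 0.005675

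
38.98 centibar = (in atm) 0.3847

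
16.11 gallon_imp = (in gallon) 19.35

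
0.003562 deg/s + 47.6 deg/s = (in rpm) 7.934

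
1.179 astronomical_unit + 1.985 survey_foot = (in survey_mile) 1.096e+08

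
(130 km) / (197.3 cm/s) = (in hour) 18.3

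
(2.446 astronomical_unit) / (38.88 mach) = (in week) 45.7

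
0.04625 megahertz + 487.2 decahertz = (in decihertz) 5.112e+05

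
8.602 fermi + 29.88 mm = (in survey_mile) 1.857e-05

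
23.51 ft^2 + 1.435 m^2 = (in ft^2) 38.96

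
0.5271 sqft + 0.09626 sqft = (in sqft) 0.6234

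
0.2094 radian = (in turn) 0.03333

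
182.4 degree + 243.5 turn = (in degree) 8.784e+04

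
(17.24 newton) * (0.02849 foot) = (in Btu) 0.0001419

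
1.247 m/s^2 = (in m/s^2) 1.247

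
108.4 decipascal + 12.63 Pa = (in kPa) 0.02347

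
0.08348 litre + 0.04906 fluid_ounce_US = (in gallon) 0.02244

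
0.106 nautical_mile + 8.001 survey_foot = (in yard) 217.4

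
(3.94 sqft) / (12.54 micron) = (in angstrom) 2.919e+14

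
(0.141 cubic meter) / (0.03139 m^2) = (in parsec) 1.456e-16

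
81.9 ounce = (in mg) 2.322e+06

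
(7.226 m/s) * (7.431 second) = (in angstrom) 5.37e+11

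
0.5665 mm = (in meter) 0.0005665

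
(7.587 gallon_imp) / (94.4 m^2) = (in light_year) 3.862e-20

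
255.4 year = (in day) 9.322e+04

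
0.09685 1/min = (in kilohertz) 1.614e-06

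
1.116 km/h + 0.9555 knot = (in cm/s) 80.16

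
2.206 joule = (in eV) 1.377e+19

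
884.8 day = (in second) 7.645e+07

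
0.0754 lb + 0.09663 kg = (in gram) 130.8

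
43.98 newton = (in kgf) 4.485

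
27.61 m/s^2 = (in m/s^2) 27.61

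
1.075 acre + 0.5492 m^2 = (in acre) 1.075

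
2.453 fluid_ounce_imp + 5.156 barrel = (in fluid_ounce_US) 2.772e+04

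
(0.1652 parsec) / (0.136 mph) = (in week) 1.386e+11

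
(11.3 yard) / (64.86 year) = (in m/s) 5.052e-09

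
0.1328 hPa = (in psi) 0.001926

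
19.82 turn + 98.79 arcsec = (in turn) 19.82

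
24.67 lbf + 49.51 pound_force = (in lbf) 74.18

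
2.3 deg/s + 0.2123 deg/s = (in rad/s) 0.04385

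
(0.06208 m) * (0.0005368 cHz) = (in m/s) 3.332e-07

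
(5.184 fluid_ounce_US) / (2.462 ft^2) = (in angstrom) 6.703e+06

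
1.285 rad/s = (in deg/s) 73.63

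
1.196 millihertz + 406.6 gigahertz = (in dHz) 4.066e+12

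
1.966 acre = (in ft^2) 8.564e+04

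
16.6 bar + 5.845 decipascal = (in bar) 16.6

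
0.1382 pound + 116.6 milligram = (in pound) 0.1385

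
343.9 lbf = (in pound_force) 343.9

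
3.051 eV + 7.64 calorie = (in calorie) 7.64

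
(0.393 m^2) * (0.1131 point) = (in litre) 0.01568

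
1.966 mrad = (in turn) 0.0003129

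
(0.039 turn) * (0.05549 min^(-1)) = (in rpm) 0.002164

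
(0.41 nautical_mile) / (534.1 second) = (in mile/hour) 3.18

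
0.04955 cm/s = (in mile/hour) 0.001108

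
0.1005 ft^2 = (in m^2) 0.009337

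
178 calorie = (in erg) 7.448e+09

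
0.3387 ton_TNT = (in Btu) 1.343e+06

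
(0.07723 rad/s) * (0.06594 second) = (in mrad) 5.093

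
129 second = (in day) 0.001493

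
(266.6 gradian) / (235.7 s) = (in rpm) 0.1697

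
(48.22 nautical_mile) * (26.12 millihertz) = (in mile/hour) 5218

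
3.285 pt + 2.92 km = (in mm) 2.92e+06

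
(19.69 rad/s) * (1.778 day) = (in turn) 4.814e+05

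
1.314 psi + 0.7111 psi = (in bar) 0.1396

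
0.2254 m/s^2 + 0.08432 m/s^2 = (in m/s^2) 0.3097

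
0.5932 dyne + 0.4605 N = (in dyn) 4.605e+04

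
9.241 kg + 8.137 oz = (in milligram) 9.472e+06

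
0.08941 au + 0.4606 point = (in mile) 8.311e+06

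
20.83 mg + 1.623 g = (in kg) 0.001644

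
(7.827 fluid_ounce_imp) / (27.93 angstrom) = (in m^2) 7.962e+04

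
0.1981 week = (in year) 0.003799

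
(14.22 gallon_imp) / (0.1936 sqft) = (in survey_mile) 0.002233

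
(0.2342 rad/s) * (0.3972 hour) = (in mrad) 3.349e+05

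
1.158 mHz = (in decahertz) 0.0001158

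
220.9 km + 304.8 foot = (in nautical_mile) 119.3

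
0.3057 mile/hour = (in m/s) 0.1367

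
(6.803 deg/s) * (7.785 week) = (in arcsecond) 1.153e+11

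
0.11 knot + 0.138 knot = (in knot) 0.248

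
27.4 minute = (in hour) 0.4567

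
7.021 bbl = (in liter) 1116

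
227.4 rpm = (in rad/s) 23.81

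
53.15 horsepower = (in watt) 3.963e+04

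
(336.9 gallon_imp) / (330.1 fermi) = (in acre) 1.147e+09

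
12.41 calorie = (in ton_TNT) 1.241e-08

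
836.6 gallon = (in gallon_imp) 696.6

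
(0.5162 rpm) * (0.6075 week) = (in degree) 1.138e+06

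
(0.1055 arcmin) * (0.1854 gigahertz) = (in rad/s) 5690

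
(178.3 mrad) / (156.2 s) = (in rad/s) 0.001141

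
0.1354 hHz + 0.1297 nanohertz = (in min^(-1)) 812.4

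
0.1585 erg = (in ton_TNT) 3.788e-18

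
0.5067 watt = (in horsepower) 0.0006795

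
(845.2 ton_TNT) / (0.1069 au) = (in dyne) 2.211e+07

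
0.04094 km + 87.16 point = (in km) 0.04097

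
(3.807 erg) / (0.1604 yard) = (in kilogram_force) 2.647e-07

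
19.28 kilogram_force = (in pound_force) 42.51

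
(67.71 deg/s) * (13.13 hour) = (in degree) 3.201e+06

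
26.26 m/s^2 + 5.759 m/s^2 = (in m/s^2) 32.02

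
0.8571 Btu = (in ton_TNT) 2.161e-07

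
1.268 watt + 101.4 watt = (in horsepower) 0.1377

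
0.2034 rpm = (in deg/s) 1.22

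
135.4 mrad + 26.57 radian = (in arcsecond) 5.508e+06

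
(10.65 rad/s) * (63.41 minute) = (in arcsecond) 8.358e+09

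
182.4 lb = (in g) 8.274e+04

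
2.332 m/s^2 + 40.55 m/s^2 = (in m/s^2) 42.88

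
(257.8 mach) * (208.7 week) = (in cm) 1.108e+15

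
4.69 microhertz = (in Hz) 4.69e-06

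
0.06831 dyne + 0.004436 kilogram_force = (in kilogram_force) 0.004436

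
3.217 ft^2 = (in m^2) 0.2989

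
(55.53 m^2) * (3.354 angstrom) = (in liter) 1.862e-05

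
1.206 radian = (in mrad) 1206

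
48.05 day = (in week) 6.864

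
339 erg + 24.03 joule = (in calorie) 5.743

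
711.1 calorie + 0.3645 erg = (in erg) 2.975e+10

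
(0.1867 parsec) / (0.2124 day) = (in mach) 9.22e+08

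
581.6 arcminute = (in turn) 0.02693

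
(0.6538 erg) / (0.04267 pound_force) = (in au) 2.303e-18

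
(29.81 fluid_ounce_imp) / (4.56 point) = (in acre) 0.0001301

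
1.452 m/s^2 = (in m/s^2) 1.452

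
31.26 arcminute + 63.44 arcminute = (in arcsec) 5682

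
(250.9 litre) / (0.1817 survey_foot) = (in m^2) 4.53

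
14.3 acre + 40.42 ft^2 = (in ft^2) 6.229e+05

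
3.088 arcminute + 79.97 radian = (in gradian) 5091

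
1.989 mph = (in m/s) 0.8892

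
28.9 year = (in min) 1.519e+07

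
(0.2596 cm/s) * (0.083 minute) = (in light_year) 1.366e-18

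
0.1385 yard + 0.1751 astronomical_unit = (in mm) 2.619e+13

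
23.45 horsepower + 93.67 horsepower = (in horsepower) 117.1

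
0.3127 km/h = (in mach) 0.0002551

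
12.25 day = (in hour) 294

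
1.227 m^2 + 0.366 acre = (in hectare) 0.1482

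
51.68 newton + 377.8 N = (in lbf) 96.55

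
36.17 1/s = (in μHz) 3.617e+07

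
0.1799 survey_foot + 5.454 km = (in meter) 5454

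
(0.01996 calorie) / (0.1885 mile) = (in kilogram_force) 2.807e-05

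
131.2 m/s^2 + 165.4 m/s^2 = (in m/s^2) 296.6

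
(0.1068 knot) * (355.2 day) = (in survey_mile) 1048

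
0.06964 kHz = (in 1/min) 4178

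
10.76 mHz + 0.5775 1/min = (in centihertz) 2.038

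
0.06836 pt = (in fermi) 2.412e+10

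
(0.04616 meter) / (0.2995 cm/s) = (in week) 2.548e-05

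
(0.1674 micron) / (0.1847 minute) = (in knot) 2.936e-08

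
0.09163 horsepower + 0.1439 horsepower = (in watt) 175.6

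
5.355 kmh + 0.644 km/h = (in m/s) 1.666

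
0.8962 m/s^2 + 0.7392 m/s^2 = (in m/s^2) 1.635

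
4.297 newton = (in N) 4.297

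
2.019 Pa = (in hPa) 0.02019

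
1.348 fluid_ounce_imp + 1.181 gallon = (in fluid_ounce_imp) 158.7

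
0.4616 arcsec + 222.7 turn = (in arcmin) 4.81e+06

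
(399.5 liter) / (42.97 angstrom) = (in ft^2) 1.001e+09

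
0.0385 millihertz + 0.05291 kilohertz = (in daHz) 5.291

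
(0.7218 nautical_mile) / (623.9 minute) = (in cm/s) 3.571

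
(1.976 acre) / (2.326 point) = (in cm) 9.745e+08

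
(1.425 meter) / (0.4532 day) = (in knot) 7.074e-05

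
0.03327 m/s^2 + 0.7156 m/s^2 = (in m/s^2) 0.7489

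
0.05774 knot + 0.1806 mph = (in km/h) 0.3976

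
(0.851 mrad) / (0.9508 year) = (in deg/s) 1.626e-09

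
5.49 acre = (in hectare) 2.222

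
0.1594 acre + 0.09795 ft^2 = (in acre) 0.1594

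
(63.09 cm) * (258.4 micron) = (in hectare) 1.63e-08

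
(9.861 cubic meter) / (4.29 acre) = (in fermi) 5.68e+11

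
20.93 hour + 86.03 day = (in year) 0.2381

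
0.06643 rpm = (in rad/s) 0.006957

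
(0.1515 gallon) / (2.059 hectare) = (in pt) 7.895e-05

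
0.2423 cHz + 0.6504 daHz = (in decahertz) 0.6506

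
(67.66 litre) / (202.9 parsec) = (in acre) 2.67e-24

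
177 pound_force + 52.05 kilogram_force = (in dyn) 1.298e+08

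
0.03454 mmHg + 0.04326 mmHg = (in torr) 0.0778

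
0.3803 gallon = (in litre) 1.44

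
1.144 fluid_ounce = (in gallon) 0.008937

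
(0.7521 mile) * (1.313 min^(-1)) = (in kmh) 95.35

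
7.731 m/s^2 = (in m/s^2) 7.731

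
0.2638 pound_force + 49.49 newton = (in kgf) 5.166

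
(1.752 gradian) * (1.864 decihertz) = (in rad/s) 0.00513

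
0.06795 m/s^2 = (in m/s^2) 0.06795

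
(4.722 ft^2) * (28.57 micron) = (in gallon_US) 0.003311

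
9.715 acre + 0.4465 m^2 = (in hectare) 3.932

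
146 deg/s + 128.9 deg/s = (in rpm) 45.82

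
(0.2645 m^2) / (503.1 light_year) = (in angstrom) 5.557e-10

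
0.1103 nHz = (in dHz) 1.103e-09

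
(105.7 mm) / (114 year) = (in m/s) 2.94e-11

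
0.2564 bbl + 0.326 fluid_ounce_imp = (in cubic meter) 0.04077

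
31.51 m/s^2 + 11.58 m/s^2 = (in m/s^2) 43.09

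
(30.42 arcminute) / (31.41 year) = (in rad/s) 8.933e-12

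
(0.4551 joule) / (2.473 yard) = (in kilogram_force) 0.02052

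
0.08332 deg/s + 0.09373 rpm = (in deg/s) 0.6457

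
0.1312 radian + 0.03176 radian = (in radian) 0.163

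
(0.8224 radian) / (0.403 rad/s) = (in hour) 0.0005669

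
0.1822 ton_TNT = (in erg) 7.623e+15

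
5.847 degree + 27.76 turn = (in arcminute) 6e+05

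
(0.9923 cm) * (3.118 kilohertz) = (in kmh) 111.4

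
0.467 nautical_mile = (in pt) 2.452e+06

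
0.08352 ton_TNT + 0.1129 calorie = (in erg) 3.494e+15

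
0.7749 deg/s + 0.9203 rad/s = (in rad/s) 0.9338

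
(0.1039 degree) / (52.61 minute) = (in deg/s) 3.292e-05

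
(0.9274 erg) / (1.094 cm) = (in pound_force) 1.906e-06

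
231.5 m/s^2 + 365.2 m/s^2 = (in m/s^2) 596.7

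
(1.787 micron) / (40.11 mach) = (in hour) 3.635e-14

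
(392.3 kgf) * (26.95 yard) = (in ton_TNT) 2.266e-05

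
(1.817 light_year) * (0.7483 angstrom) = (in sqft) 1.385e+07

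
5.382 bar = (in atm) 5.312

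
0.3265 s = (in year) 1.035e-08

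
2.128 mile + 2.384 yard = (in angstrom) 3.427e+13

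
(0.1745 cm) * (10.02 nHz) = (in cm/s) 1.748e-09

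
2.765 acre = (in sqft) 1.204e+05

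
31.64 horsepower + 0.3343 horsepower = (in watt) 2.384e+04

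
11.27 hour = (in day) 0.4696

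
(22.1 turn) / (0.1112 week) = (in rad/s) 0.002065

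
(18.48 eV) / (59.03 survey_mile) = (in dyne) 3.117e-18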